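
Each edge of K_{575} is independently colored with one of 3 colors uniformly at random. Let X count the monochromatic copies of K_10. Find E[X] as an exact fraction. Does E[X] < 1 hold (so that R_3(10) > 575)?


E[X] = C(575, 10) · 3^{1 − 45} = 1006325345561406175305 · 3^{−44} = 1006325345561406175305/984770902183611232881.
As a reduced fraction: E[X] = 111813927284600686145/109418989131512359209 ≈ 1.021888.
Is E[X] < 1? NO.
Since E[X] ≥ 1, the first-moment bound is inconclusive at n = 575; it does NOT by itself certify R_3(10) > 575.

E[X] = 111813927284600686145/109418989131512359209 ≈ 1.021888; E[X] ≥ 1; first-moment method inconclusive here.


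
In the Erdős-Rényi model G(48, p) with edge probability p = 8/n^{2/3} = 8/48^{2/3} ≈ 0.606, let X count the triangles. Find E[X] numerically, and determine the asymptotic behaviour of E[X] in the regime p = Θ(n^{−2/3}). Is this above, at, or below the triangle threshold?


Number of potential triangles: C(48, 3) = 17296.
Each occurs with probability p³ ≈ (0.606)³ ≈ 2.22222e-01.
By linearity: E[X] = C(48, 3)·p³ ≈ 17296 · 2.22222e-01 ≈ 3843.556.
Since α = 2/3 < 1, p = c/n^{2/3} ≫ 1/n is above the triangle threshold p ~ 1/n. Asymptotically E[X] ~ (c³/6)·n^{3(1−α)} = (8³/6)·n^{1} → ∞; triangles are abundant w.h.p.

E[X] ≈ 3843.556; in regime p = Θ(1/n^{2/3}) E[X] diverges (above the triangle threshold p ~ 1/n).


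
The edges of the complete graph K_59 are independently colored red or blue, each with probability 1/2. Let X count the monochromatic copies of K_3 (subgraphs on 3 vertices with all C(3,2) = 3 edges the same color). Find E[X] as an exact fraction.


Let X = Σ_S X_S over the C(59, 3) = 32509 subsets S of size 3, where X_S = 1 if the K_3 on S is monochromatic.
For a fixed S, the K_3 on S has C(3, 2) = 3 edges. P[all 3 edges red] = (1/2)^3, and likewise for blue, so P[monochromatic] = 2·(1/2)^3 = 2^{1 − 3} = 1/4.
By linearity: E[X] = C(59, 3) · 2^{1 − 3} = 32509 · 1/4 = 32509/4.
Numerically: E[X] ≈ 8127.25000.

E[X] = C(59,3)·2^(1−C(3,2)) = 32509/4 ≈ 8127.25000.


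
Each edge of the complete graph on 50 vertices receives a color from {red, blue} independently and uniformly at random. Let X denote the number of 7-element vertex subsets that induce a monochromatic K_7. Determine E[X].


Let X = Σ_S X_S over the C(50, 7) = 99884400 subsets S of size 7, where X_S = 1 if the K_7 on S is monochromatic.
For a fixed S, the K_7 on S has C(7, 2) = 21 edges. P[all 21 edges red] = (1/2)^21, and likewise for blue, so P[monochromatic] = 2·(1/2)^21 = 2^{1 − 21} = 1/1048576.
Summing: E[X] = C(50, 7) · 2^{1 − 21} = 99884400 · 1/1048576 = 6242775/65536.
Numerically: E[X] ≈ 95.257.

E[X] = C(50,7)·2^(1−C(7,2)) = 6242775/65536 ≈ 95.257.


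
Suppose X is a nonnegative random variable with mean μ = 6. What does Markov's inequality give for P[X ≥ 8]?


μ = E[X] = 6, a = 8.
Markov: P[X ≥ 8] ≤ μ/a = (6)/8 = 3/4.
Numerically: ≈ 0.75000.
(Since a = 8 > μ = 6.00000, the bound 3/4 is < 1 and informative.)

P[X ≥ 8] ≤ 3/4 ≈ 0.75000.


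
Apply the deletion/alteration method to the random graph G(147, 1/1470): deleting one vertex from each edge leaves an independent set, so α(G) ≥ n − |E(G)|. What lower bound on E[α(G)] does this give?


E[|E(G)|] = C(147, 2)·p = 10731 · (1/1470) = 73/10.
E[α(G)] ≥ n − E[|E(G)|] = 147 − 73/10 = 1397/10.
Numerically: ≈ 139.70000.
(This is only a lower bound; the true E[α(G)] may be larger.)

E[α(G)] ≥ 1397/10 ≈ 139.70000.


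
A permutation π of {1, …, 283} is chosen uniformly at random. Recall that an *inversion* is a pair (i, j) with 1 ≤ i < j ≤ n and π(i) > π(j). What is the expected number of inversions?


Write X = Σ X_I over the C(283, 2) = 39903 pairs i < j, with X_I the indicator of one inversion.
There are 39903 indicators.
For each fixed pair i < j, the values π(i) and π(j) are two distinct elements of {1, …, 283} in uniformly random order; by symmetry P[π(i) > π(j)] = 1/2.
By linearity: E[X] = 39903 · (1/2) = C(283, 2) · (1/2) = 39903/2 = 39903/2 ≈ 19951.500.

E[X] = 39903/2 = 19951.500.


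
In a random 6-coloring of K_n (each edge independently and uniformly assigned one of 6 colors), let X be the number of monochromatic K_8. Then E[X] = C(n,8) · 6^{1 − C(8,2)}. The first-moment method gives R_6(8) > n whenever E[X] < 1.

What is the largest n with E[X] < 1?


We need C(n, 8) · 6^{1 − 28} < 1, i.e. C(n, 8) < 6^{28 − 1} = 1023490369077469249536.
Check values of n near the boundary:
  n = 1592: C(1592, 8) = 1005480414540892933435; 1005480414540892933435 < 1023490369077469249536? YES
  n = 1593: C(1593, 8) = 1010555394551193970323; 1010555394551193970323 < 1023490369077469249536? YES
  n = 1594: C(1594, 8) = 1015652773590544255167; 1015652773590544255167 < 1023490369077469249536? YES
  n = 1595: C(1595, 8) = 1020772636343363633895; 1020772636343363633895 < 1023490369077469249536? YES
  n = 1596: C(1596, 8) = 1025915067760710553965; 1025915067760710553965 < 1023490369077469249536? NO
The largest n with C(n, 8) < 1023490369077469249536 is n = 1595 (where E[X] = 113419181815929292655/113721152119718805504 ≈ 0.9973). Hence R_6(8) > 1595, i.e. R_6(8) ≥ 1596.

Largest n = 1595; hence R_6(8) > 1595.


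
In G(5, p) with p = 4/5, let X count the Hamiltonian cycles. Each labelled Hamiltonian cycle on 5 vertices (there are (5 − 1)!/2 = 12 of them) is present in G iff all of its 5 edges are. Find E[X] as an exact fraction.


K_5 has (5 − 1)!/2 = 12 labelled Hamiltonian cycles.
For each such Hamiltonian cycle H, let X_H = 1 if all 5 edges of H are present in G. Then P[X_H = 1] = p^{5} = (4/5)^{5} = 1024/3125.
Summing the indicators: E[X] = Σ_H E[X_H] = 12 · p^{5} = 12 · 1024/3125 = 12288/3125.
Numerically: E[X] ≈ 3.932.

E[X] = 12 · (4/5)^{5} = 12288/3125 ≈ 3.932.


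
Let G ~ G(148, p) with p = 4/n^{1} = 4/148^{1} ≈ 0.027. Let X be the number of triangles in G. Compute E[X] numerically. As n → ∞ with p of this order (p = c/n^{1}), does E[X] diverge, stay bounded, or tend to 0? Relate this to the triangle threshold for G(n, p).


Number of potential triangles: C(148, 3) = 529396.
Each occurs with probability p³ ≈ (0.027)³ ≈ 1.97422e-05.
By linearity: E[X] = C(148, 3)·p³ ≈ 529396 · 1.97422e-05 ≈ 10.451.
Here α = 1, so p = 4/n is exactly at the triangle threshold p ~ 1/n. Asymptotically E[X] → c³/6 = 4³/6 = 32/3 ≈ 10.667, a bounded constant. In this regime the triangle count is asymptotically Poisson(c³/6).

E[X] ≈ 10.451; in regime p = Θ(1/n^{1}) E[X] stays bounded (at the triangle threshold p ~ 1/n).


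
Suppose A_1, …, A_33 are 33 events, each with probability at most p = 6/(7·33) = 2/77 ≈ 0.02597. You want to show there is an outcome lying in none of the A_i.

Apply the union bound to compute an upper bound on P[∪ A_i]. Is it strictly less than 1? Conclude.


Union bound: P[∪_{i=1}^{33} A_i] ≤ Σ_i P[A_i] ≤ 33·p = 33·(2/77) = 6/7.
Numerically: 6/7 ≈ 0.85714.
Is 6/7 < 1? YES.
Since P[∪ A_i] ≤ 6/7 < 1, the complement has P[∩ A_i^c] ≥ 1 − 6/7 = 1/7 > 0, so some outcome avoids every A_i.

33·p = 6/7 ≈ 0.85714; existence CERTIFIED by the union bound.


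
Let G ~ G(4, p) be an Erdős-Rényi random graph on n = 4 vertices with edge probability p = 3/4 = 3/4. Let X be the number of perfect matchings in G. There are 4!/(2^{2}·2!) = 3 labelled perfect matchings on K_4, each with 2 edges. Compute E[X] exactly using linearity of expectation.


K_4 has 4!/(2^{2}·2!) = 3 labelled perfect matchings.
For each such perfect matching H, let X_H = 1 if all 2 edges of H are present in G. Then P[X_H = 1] = p^{2} = (3/4)^{2} = 9/16.
Summing the indicators: E[X] = Σ_H E[X_H] = 3 · p^{2} = 3 · 9/16 = 27/16.
Numerically: E[X] ≈ 1.6875.

E[X] = 3 · (3/4)^{2} = 27/16 ≈ 1.6875.


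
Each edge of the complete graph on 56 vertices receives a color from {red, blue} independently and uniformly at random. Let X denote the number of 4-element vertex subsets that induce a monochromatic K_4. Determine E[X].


Let X = Σ_S X_S over the C(56, 4) = 367290 subsets S of size 4, where X_S = 1 if the K_4 on S is monochromatic.
For a fixed S, the K_4 on S has C(4, 2) = 6 edges. P[all 6 edges red] = (1/2)^6, and likewise for blue, so P[monochromatic] = 2·(1/2)^6 = 2^{1 − 6} = 1/32.
Summing: E[X] = C(56, 4) · 2^{1 − 6} = 367290 · 1/32 = 183645/16.
Numerically: E[X] ≈ 11477.812500.

E[X] = C(56,4)·2^(1−C(4,2)) = 183645/16 ≈ 11477.812500.


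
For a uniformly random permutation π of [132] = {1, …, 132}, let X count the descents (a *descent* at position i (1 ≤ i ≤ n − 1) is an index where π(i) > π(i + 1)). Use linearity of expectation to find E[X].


Write X = Σ X_I over i = 1, …, 131, with X_I the indicator of one descent.
There are 131 indicators.
For each fixed i, the pair (π(i), π(i+1)) is a uniformly random ordered pair of distinct values from {1, …, 132}; by symmetry P[π(i) > π(i+1)] = 1/2.
By linearity: E[X] = 131 · (1/2) = (132 − 1) · (1/2) = 131/2 ≈ 65.500.

E[X] = 131/2 = 65.500.


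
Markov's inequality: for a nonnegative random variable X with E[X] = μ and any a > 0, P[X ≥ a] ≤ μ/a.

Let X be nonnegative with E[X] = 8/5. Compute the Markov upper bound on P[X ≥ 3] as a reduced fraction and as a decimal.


μ = E[X] = 8/5, a = 3.
Markov: P[X ≥ 3] ≤ μ/a = (8/5)/3 = 8/15.
Numerically: ≈ 0.533.
(Since a = 3 > μ = 1.600, the bound 8/15 is < 1 and informative.)

P[X ≥ 3] ≤ 8/15 ≈ 0.533.


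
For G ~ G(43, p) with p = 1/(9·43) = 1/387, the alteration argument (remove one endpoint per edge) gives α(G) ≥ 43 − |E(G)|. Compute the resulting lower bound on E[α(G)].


E[|E(G)|] = C(43, 2)·p = 903 · (1/387) = 7/3.
E[α(G)] ≥ n − E[|E(G)|] = 43 − 7/3 = 122/3.
Numerically: ≈ 40.667.
(This is only a lower bound; the true E[α(G)] may be larger.)

E[α(G)] ≥ 122/3 ≈ 40.667.


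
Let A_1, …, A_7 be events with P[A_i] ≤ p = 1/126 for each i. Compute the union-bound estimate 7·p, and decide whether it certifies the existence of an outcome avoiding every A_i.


Union bound: P[∪_{i=1}^{7} A_i] ≤ Σ_i P[A_i] ≤ 7·p = 7·(1/126) = 1/18.
Numerically: 1/18 ≈ 0.0556.
Is 1/18 < 1? YES.
Since P[∪ A_i] ≤ 1/18 < 1, the complement has P[∩ A_i^c] ≥ 1 − 1/18 = 17/18 > 0, so some outcome avoids every A_i.

7·p = 1/18 ≈ 0.0556; existence CERTIFIED by the union bound.


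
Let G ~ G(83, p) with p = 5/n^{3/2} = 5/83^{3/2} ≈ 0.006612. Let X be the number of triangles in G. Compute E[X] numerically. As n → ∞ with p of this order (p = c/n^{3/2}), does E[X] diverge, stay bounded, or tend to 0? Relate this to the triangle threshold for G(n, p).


Number of potential triangles: C(83, 3) = 91881.
Each occurs with probability p³ ≈ (0.006612)³ ≈ 2.891070e-07.
By linearity: E[X] = C(83, 3)·p³ ≈ 91881 · 2.891070e-07 ≈ 0.0266.
Since α = 3/2 > 1, p = c/n^{3/2} = o(1/n) is below the triangle threshold p ~ 1/n. Asymptotically E[X] ~ (c³/6)·n^{3(1−α)} = (5³/6)·n^{-1.5} → 0, so by Markov's inequality G has no triangles w.h.p.

E[X] ≈ 0.0266; in regime p = Θ(1/n^{3/2}) E[X] tends to 0 (below the triangle threshold p ~ 1/n).


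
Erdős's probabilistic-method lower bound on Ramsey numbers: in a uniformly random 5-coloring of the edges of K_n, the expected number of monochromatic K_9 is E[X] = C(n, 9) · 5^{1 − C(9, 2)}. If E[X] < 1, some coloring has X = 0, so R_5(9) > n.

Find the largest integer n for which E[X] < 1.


We need C(n, 9) · 5^{1 − 36} < 1, i.e. C(n, 9) < 5^{36 − 1} = 2910383045673370361328125.
Check values of n near the boundary:
  n = 2168: C(2168, 9) = 2867804175977929537095120; 2867804175977929537095120 < 2910383045673370361328125? YES
  n = 2169: C(2169, 9) = 2879753360044504243499683; 2879753360044504243499683 < 2910383045673370361328125? YES
  n = 2170: C(2170, 9) = 2891746779868845075610510; 2891746779868845075610510 < 2910383045673370361328125? YES
  n = 2171: C(2171, 9) = 2903784578674959601827205; 2903784578674959601827205 < 2910383045673370361328125? YES
  n = 2172: C(2172, 9) = 2915866900084148060642020; 2915866900084148060642020 < 2910383045673370361328125? NO
  n = 2173: C(2173, 9) = 2927993888115921319674265; 2927993888115921319674265 < 2910383045673370361328125? NO
  n = 2174: C(2174, 9) = 2940165687188920530702934; 2940165687188920530702934 < 2910383045673370361328125? NO
The largest n with C(n, 9) < 2910383045673370361328125 is n = 2171 (where E[X] = 580756915734991920365441/582076609134674072265625 ≈ 0.99773). Hence R_5(9) > 2171, i.e. R_5(9) ≥ 2172.

Largest n = 2171; hence R_5(9) > 2171.


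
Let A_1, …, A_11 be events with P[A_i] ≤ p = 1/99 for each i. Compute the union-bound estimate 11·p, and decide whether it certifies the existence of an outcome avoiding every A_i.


Union bound: P[∪_{i=1}^{11} A_i] ≤ Σ_i P[A_i] ≤ 11·p = 11·(1/99) = 1/9.
Numerically: 1/9 ≈ 0.111.
Is 1/9 < 1? YES.
Since P[∪ A_i] ≤ 1/9 < 1, the complement has P[∩ A_i^c] ≥ 1 − 1/9 = 8/9 > 0, so some outcome avoids every A_i.

11·p = 1/9 ≈ 0.111; existence CERTIFIED by the union bound.


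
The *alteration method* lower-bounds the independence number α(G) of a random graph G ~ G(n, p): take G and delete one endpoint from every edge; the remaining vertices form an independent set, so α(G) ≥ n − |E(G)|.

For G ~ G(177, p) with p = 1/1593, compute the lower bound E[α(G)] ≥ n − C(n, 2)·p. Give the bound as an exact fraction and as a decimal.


E[|E(G)|] = C(177, 2)·p = 15576 · (1/1593) = 88/9.
E[α(G)] ≥ n − E[|E(G)|] = 177 − 88/9 = 1505/9.
Numerically: ≈ 167.2222.
(This is only a lower bound; the true E[α(G)] may be larger.)

E[α(G)] ≥ 1505/9 ≈ 167.2222.


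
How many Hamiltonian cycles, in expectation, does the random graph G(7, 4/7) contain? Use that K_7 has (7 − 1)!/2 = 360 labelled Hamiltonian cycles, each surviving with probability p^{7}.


K_7 has (7 − 1)!/2 = 360 labelled Hamiltonian cycles.
For each such Hamiltonian cycle H, let X_H = 1 if all 7 edges of H are present in G. Then P[X_H = 1] = p^{7} = (4/7)^{7} = 16384/823543.
Summing the indicators: E[X] = Σ_H E[X_H] = 360 · p^{7} = 360 · 16384/823543 = 5898240/823543.
Numerically: E[X] ≈ 7.162.

E[X] = 360 · (4/7)^{7} = 5898240/823543 ≈ 7.162.


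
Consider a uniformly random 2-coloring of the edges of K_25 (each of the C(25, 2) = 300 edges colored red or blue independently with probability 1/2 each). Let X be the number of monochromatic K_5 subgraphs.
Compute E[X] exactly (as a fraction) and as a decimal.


Let X = Σ_S X_S over the C(25, 5) = 53130 subsets S of size 5, where X_S = 1 if the K_5 on S is monochromatic.
For a fixed S, the K_5 on S has C(5, 2) = 10 edges. P[all 10 edges red] = (1/2)^10, and likewise for blue, so P[monochromatic] = 2·(1/2)^10 = 2^{1 − 10} = 1/512.
By linearity: E[X] = C(25, 5) · 2^{1 − 10} = 53130 · 1/512 = 26565/256.
Numerically: E[X] ≈ 103.7695.

E[X] = C(25,5)·2^(1−C(5,2)) = 26565/256 ≈ 103.7695.


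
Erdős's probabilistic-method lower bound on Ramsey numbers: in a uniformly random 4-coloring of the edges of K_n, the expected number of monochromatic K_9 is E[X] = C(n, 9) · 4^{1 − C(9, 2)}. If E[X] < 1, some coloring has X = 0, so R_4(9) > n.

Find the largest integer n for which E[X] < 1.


We need C(n, 9) · 4^{1 − 36} < 1, i.e. C(n, 9) < 4^{36 − 1} = 1180591620717411303424.
Check values of n near the boundary:
  n = 910: C(910, 9) = 1133378248346922788210; 1133378248346922788210 < 1180591620717411303424? YES
  n = 911: C(911, 9) = 1144686900492291197405; 1144686900492291197405 < 1180591620717411303424? YES
  n = 912: C(912, 9) = 1156095740032081475120; 1156095740032081475120 < 1180591620717411303424? YES
  n = 913: C(913, 9) = 1167605542753639808390; 1167605542753639808390 < 1180591620717411303424? YES
  n = 914: C(914, 9) = 1179217089587653905932; 1179217089587653905932 < 1180591620717411303424? YES
  n = 915: C(915, 9) = 1190931166636537885130; 1190931166636537885130 < 1180591620717411303424? NO
  n = 916: C(916, 9) = 1202748565202942340440; 1202748565202942340440 < 1180591620717411303424? NO
The largest n with C(n, 9) < 1180591620717411303424 is n = 914 (where E[X] = 294804272396913476483/295147905179352825856 ≈ 0.9988357). Hence R_4(9) > 914, i.e. R_4(9) ≥ 915.

Largest n = 914; hence R_4(9) > 914.


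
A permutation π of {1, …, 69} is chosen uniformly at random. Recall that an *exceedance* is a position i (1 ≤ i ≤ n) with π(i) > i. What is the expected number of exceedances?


Write X = Σ_{i=1}^{69} X_i, where X_i = 1_{π(i) > i}.
For each fixed i, π(i) is uniform over {1, …, 69} (marginal of a uniform permutation), so P[π(i) > i] = (n − i)/n. Summing: Σ_{i=1}^{69} (n − i)/n = (0 + 1 + … + 68)/69 = 69(69 − 1)/(2·69) = (69 − 1)/2.
Hence E[X] = Σ_{i=1}^{69} (69 − i)/69 = 34 ≈ 34.000000.

E[X] = 34 = 34.000000.


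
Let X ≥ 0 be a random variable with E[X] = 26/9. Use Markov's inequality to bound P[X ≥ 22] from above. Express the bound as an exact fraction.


μ = E[X] = 26/9, a = 22.
Markov: P[X ≥ 22] ≤ μ/a = (26/9)/22 = 13/99.
Numerically: ≈ 0.131313.
(Since a = 22 > μ = 2.888889, the bound 13/99 is < 1 and informative.)

P[X ≥ 22] ≤ 13/99 ≈ 0.131313.


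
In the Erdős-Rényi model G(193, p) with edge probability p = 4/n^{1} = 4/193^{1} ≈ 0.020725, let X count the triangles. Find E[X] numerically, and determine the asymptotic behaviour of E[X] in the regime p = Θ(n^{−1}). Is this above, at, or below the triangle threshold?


Number of potential triangles: C(193, 3) = 1179616.
Each occurs with probability p³ ≈ (0.020725)³ ≈ 8.9024193e-06.
By linearity: E[X] = C(193, 3)·p³ ≈ 1179616 · 8.9024193e-06 ≈ 10.50144.
Here α = 1, so p = 4/n is exactly at the triangle threshold p ~ 1/n. Asymptotically E[X] → c³/6 = 4³/6 = 32/3 ≈ 10.66667, a bounded constant. In this regime the triangle count is asymptotically Poisson(c³/6).

E[X] ≈ 10.50144; in regime p = Θ(1/n^{1}) E[X] stays bounded (at the triangle threshold p ~ 1/n).


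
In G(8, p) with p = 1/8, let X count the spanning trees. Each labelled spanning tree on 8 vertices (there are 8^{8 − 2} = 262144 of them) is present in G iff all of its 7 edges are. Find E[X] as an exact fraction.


K_8 has 8^{8 − 2} = 262144 labelled spanning trees.
For each such spanning tree H, let X_H = 1 if all 7 edges of H are present in G. Then P[X_H = 1] = p^{7} = (1/8)^{7} = 1/2097152.
By linearity of expectation: E[X] = Σ_H E[X_H] = 262144 · p^{7} = 262144 · 1/2097152 = 1/8.
Numerically: E[X] ≈ 0.125.

E[X] = 262144 · (1/8)^{7} = 1/8 ≈ 0.125.


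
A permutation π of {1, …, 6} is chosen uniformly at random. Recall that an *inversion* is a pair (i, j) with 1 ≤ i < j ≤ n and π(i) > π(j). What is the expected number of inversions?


Write X = Σ X_I over the C(6, 2) = 15 pairs i < j, with X_I the indicator of one inversion.
There are 15 indicators.
For each fixed pair i < j, the values π(i) and π(j) are two distinct elements of {1, …, 6} in uniformly random order; by symmetry P[π(i) > π(j)] = 1/2.
By linearity: E[X] = 15 · (1/2) = C(6, 2) · (1/2) = 15/2 = 15/2 ≈ 7.5000.

E[X] = 15/2 = 7.5000.


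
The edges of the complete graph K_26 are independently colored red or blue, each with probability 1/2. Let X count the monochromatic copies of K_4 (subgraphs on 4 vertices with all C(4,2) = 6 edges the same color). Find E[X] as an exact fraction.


Let X = Σ_S X_S over the C(26, 4) = 14950 subsets S of size 4, where X_S = 1 if the K_4 on S is monochromatic.
For a fixed S, the K_4 on S has C(4, 2) = 6 edges. P[all 6 edges red] = (1/2)^6, and likewise for blue, so P[monochromatic] = 2·(1/2)^6 = 2^{1 − 6} = 1/32.
By linearity of expectation: E[X] = C(26, 4) · 2^{1 − 6} = 14950 · 1/32 = 7475/16.
Numerically: E[X] ≈ 467.187500.

E[X] = C(26,4)·2^(1−C(4,2)) = 7475/16 ≈ 467.187500.


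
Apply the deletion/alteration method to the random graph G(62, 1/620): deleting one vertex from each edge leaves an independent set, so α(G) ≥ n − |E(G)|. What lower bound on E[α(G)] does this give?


E[|E(G)|] = C(62, 2)·p = 1891 · (1/620) = 61/20.
E[α(G)] ≥ n − E[|E(G)|] = 62 − 61/20 = 1179/20.
Numerically: ≈ 58.9500.
(This is only a lower bound; the true E[α(G)] may be larger.)

E[α(G)] ≥ 1179/20 ≈ 58.9500.


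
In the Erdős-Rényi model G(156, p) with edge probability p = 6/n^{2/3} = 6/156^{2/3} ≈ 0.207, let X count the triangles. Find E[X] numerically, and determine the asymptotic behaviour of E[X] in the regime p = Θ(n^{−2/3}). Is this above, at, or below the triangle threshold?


Number of potential triangles: C(156, 3) = 620620.
Each occurs with probability p³ ≈ (0.207)³ ≈ 8.87574e-03.
By linearity: E[X] = C(156, 3)·p³ ≈ 620620 · 8.87574e-03 ≈ 5508.462.
Since α = 2/3 < 1, p = c/n^{2/3} ≫ 1/n is above the triangle threshold p ~ 1/n. Asymptotically E[X] ~ (c³/6)·n^{3(1−α)} = (6³/6)·n^{1} → ∞; triangles are abundant w.h.p.

E[X] ≈ 5508.462; in regime p = Θ(1/n^{2/3}) E[X] diverges (above the triangle threshold p ~ 1/n).


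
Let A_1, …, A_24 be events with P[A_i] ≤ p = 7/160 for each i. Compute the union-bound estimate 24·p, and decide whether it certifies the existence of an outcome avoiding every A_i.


Union bound: P[∪_{i=1}^{24} A_i] ≤ Σ_i P[A_i] ≤ 24·p = 24·(7/160) = 21/20.
Numerically: 21/20 ≈ 1.05000.
Is 21/20 < 1? NO.
Since the bound 21/20 is ≥ 1, the union bound is uninformative here; it does NOT by itself certify existence.

24·p = 21/20 ≈ 1.05000; existence NOT certified by the union bound.


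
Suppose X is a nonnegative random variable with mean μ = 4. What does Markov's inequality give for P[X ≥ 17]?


μ = E[X] = 4, a = 17.
Markov: P[X ≥ 17] ≤ μ/a = (4)/17 = 4/17.
Numerically: ≈ 0.23529.
(Since a = 17 > μ = 4.00000, the bound 4/17 is < 1 and informative.)

P[X ≥ 17] ≤ 4/17 ≈ 0.23529.


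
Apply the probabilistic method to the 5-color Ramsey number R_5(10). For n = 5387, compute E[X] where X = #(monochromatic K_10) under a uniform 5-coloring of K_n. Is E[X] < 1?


E[X] = C(5387, 10) · 5^{1 − 45} = 5624406917627224603154306376491 · 5^{−44} = 5624406917627224603154306376491/5684341886080801486968994140625.
As a reduced fraction: E[X] = 5624406917627224603154306376491/5684341886080801486968994140625 ≈ 0.989456.
Is E[X] < 1? YES.
Since E[X] < 1, there exists a 5-coloring of K_{5387} with no monochromatic K_10; hence R_5(10) > 5387.

E[X] = 5624406917627224603154306376491/5684341886080801486968994140625 ≈ 0.989456; E[X] < 1, so R_5(10) > 5387.


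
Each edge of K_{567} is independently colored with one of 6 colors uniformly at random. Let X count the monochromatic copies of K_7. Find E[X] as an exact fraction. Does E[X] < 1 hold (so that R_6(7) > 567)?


E[X] = C(567, 7) · 6^{1 − 21} = 3601671315933933 · 6^{−20} = 3601671315933933/3656158440062976.
As a reduced fraction: E[X] = 44465077974493/45137758519296 ≈ 0.98510.
Is E[X] < 1? YES.
Since E[X] < 1, there exists a 6-coloring of K_{567} with no monochromatic K_7; hence R_6(7) > 567.

E[X] = 44465077974493/45137758519296 ≈ 0.98510; E[X] < 1, so R_6(7) > 567.


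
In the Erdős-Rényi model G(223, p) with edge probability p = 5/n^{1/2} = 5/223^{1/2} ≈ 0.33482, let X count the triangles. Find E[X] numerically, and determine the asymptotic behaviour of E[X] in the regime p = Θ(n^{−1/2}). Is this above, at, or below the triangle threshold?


Number of potential triangles: C(223, 3) = 1823471.
Each occurs with probability p³ ≈ (0.33482)³ ≈ 3.7536409e-02.
By linearity: E[X] = C(223, 3)·p³ ≈ 1823471 · 3.7536409e-02 ≈ 68446.55260.
Since α = 1/2 < 1, p = c/n^{1/2} ≫ 1/n is above the triangle threshold p ~ 1/n. Asymptotically E[X] ~ (c³/6)·n^{3(1−α)} = (5³/6)·n^{1.5} → ∞; triangles are abundant w.h.p.

E[X] ≈ 68446.55260; in regime p = Θ(1/n^{1/2}) E[X] diverges (above the triangle threshold p ~ 1/n).


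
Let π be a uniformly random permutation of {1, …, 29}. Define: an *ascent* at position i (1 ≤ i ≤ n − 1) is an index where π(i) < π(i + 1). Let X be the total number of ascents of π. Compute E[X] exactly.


Write X = Σ X_I over i = 1, …, 28, with X_I the indicator of one ascent.
There are 28 indicators.
For each fixed i, the pair (π(i), π(i+1)) is a uniformly random ordered pair of distinct values from {1, …, 29}; by symmetry P[π(i) < π(i+1)] = 1/2.
By linearity: E[X] = 28 · (1/2) = (29 − 1) · (1/2) = 14 ≈ 14.000000.

E[X] = 14 = 14.000000.


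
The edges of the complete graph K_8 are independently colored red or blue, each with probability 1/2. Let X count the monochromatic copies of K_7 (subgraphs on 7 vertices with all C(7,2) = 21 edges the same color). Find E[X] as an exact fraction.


Let X = Σ_S X_S over the C(8, 7) = 8 subsets S of size 7, where X_S = 1 if the K_7 on S is monochromatic.
For a fixed S, the K_7 on S has C(7, 2) = 21 edges. P[all 21 edges red] = (1/2)^21, and likewise for blue, so P[monochromatic] = 2·(1/2)^21 = 2^{1 − 21} = 1/1048576.
By linearity: E[X] = C(8, 7) · 2^{1 − 21} = 8 · 1/1048576 = 1/131072.
Numerically: E[X] ≈ 0.000008.

E[X] = C(8,7)·2^(1−C(7,2)) = 1/131072 ≈ 0.000008.


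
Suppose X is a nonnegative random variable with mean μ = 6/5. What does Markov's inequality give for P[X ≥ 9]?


μ = E[X] = 6/5, a = 9.
Markov: P[X ≥ 9] ≤ μ/a = (6/5)/9 = 2/15.
Numerically: ≈ 0.13333.
(Since a = 9 > μ = 1.20000, the bound 2/15 is < 1 and informative.)

P[X ≥ 9] ≤ 2/15 ≈ 0.13333.


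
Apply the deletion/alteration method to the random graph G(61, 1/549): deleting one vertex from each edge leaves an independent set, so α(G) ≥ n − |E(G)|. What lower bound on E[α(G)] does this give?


E[|E(G)|] = C(61, 2)·p = 1830 · (1/549) = 10/3.
E[α(G)] ≥ n − E[|E(G)|] = 61 − 10/3 = 173/3.
Numerically: ≈ 57.6667.
(This is only a lower bound; the true E[α(G)] may be larger.)

E[α(G)] ≥ 173/3 ≈ 57.6667.


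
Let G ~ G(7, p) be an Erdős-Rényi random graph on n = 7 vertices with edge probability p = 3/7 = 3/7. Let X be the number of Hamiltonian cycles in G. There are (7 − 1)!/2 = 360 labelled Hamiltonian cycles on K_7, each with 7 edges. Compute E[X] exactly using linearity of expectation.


K_7 has (7 − 1)!/2 = 360 labelled Hamiltonian cycles.
For each such Hamiltonian cycle H, let X_H = 1 if all 7 edges of H are present in G. Then P[X_H = 1] = p^{7} = (3/7)^{7} = 2187/823543.
Summing the indicators: E[X] = Σ_H E[X_H] = 360 · p^{7} = 360 · 2187/823543 = 787320/823543.
Numerically: E[X] ≈ 0.956.

E[X] = 360 · (3/7)^{7} = 787320/823543 ≈ 0.956.


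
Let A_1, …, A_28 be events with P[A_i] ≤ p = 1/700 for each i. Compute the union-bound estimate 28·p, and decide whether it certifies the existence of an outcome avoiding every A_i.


Union bound: P[∪_{i=1}^{28} A_i] ≤ Σ_i P[A_i] ≤ 28·p = 28·(1/700) = 1/25.
Numerically: 1/25 ≈ 0.04000.
Is 1/25 < 1? YES.
Since P[∪ A_i] ≤ 1/25 < 1, the complement has P[∩ A_i^c] ≥ 1 − 1/25 = 24/25 > 0, so some outcome avoids every A_i.

28·p = 1/25 ≈ 0.04000; existence CERTIFIED by the union bound.


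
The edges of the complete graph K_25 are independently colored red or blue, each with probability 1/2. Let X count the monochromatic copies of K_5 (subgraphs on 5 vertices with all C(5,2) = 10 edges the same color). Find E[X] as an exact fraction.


Let X = Σ_S X_S over the C(25, 5) = 53130 subsets S of size 5, where X_S = 1 if the K_5 on S is monochromatic.
For a fixed S, the K_5 on S has C(5, 2) = 10 edges. P[all 10 edges red] = (1/2)^10, and likewise for blue, so P[monochromatic] = 2·(1/2)^10 = 2^{1 − 10} = 1/512.
By linearity: E[X] = C(25, 5) · 2^{1 − 10} = 53130 · 1/512 = 26565/256.
Numerically: E[X] ≈ 103.76953.

E[X] = C(25,5)·2^(1−C(5,2)) = 26565/256 ≈ 103.76953.


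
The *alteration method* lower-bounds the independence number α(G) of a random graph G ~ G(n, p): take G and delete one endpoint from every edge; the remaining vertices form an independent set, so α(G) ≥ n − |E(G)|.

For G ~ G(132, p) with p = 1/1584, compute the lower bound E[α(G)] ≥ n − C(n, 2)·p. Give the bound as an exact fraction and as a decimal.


E[|E(G)|] = C(132, 2)·p = 8646 · (1/1584) = 131/24.
E[α(G)] ≥ n − E[|E(G)|] = 132 − 131/24 = 3037/24.
Numerically: ≈ 126.542.
(This is only a lower bound; the true E[α(G)] may be larger.)

E[α(G)] ≥ 3037/24 ≈ 126.542.


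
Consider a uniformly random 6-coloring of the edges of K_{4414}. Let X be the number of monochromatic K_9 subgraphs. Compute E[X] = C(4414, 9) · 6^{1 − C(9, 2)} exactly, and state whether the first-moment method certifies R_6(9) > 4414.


E[X] = C(4414, 9) · 6^{1 − 36} = 1738535657024887384307025382 · 6^{−35} = 1738535657024887384307025382/1719070799748422591028658176.
As a reduced fraction: E[X] = 869267828512443692153512691/859535399874211295514329088 ≈ 1.011323.
Is E[X] < 1? NO.
Since E[X] ≥ 1, the first-moment bound is inconclusive at n = 4414; it does NOT by itself certify R_6(9) > 4414.

E[X] = 869267828512443692153512691/859535399874211295514329088 ≈ 1.011323; E[X] ≥ 1; first-moment method inconclusive here.


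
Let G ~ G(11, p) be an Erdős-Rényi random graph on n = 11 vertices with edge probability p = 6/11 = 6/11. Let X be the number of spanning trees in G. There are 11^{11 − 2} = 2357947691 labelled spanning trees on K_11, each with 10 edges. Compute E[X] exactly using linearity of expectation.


K_11 has 11^{11 − 2} = 2357947691 labelled spanning trees.
For each such spanning tree H, let X_H = 1 if all 10 edges of H are present in G. Then P[X_H = 1] = p^{10} = (6/11)^{10} = 60466176/25937424601.
Summing the indicators: E[X] = Σ_H E[X_H] = 2357947691 · p^{10} = 2357947691 · 60466176/25937424601 = 60466176/11.
Numerically: E[X] ≈ 5.4969e+06.

E[X] = 2357947691 · (6/11)^{10} = 60466176/11 ≈ 5.4969e+06.


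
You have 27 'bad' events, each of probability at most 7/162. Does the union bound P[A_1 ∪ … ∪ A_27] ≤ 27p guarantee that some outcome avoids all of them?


Union bound: P[∪_{i=1}^{27} A_i] ≤ Σ_i P[A_i] ≤ 27·p = 27·(7/162) = 7/6.
Numerically: 7/6 ≈ 1.16667.
Is 7/6 < 1? NO.
Since the bound 7/6 is ≥ 1, the union bound is uninformative here; it does NOT by itself certify existence.

27·p = 7/6 ≈ 1.16667; existence NOT certified by the union bound.


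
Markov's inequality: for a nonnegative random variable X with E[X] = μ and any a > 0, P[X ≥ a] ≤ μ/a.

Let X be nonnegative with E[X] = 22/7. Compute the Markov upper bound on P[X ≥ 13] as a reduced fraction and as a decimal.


μ = E[X] = 22/7, a = 13.
Markov: P[X ≥ 13] ≤ μ/a = (22/7)/13 = 22/91.
Numerically: ≈ 0.242.
(Since a = 13 > μ = 3.143, the bound 22/91 is < 1 and informative.)

P[X ≥ 13] ≤ 22/91 ≈ 0.242.


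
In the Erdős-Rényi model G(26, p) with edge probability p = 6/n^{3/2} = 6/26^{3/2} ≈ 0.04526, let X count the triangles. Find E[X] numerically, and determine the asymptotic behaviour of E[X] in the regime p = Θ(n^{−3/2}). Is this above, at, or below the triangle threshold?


Number of potential triangles: C(26, 3) = 2600.
Each occurs with probability p³ ≈ (0.04526)³ ≈ 9.269871e-05.
By linearity: E[X] = C(26, 3)·p³ ≈ 2600 · 9.269871e-05 ≈ 0.2410.
Since α = 3/2 > 1, p = c/n^{3/2} = o(1/n) is below the triangle threshold p ~ 1/n. Asymptotically E[X] ~ (c³/6)·n^{3(1−α)} = (6³/6)·n^{-1.5} → 0, so by Markov's inequality G has no triangles w.h.p.

E[X] ≈ 0.2410; in regime p = Θ(1/n^{3/2}) E[X] tends to 0 (below the triangle threshold p ~ 1/n).


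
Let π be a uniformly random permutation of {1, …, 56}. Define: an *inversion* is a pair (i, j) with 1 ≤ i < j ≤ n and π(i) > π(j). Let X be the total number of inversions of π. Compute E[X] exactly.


Write X = Σ X_I over the C(56, 2) = 1540 pairs i < j, with X_I the indicator of one inversion.
There are 1540 indicators.
For each fixed pair i < j, the values π(i) and π(j) are two distinct elements of {1, …, 56} in uniformly random order; by symmetry P[π(i) > π(j)] = 1/2.
By linearity: E[X] = 1540 · (1/2) = C(56, 2) · (1/2) = 1540/2 = 770 ≈ 770.000000.

E[X] = 770 = 770.000000.


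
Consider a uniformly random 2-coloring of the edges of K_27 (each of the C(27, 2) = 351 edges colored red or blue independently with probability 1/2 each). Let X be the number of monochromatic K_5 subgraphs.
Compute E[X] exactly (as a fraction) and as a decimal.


Let X = Σ_S X_S over the C(27, 5) = 80730 subsets S of size 5, where X_S = 1 if the K_5 on S is monochromatic.
For a fixed S, the K_5 on S has C(5, 2) = 10 edges. P[all 10 edges red] = (1/2)^10, and likewise for blue, so P[monochromatic] = 2·(1/2)^10 = 2^{1 − 10} = 1/512.
By linearity: E[X] = C(27, 5) · 2^{1 − 10} = 80730 · 1/512 = 40365/256.
Numerically: E[X] ≈ 157.676.

E[X] = C(27,5)·2^(1−C(5,2)) = 40365/256 ≈ 157.676.


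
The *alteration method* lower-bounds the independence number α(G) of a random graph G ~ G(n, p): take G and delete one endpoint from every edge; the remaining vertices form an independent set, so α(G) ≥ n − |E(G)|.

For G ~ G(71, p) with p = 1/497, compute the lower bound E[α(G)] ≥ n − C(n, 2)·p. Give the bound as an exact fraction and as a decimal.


E[|E(G)|] = C(71, 2)·p = 2485 · (1/497) = 5.
E[α(G)] ≥ n − E[|E(G)|] = 71 − 5 = 66.
Numerically: ≈ 66.000000.
(This is only a lower bound; the true E[α(G)] may be larger.)

E[α(G)] ≥ 66 ≈ 66.000000.


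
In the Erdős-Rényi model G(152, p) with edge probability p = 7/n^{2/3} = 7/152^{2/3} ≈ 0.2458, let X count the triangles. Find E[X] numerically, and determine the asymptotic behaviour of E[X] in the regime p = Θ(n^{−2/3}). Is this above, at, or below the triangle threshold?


Number of potential triangles: C(152, 3) = 573800.
Each occurs with probability p³ ≈ (0.2458)³ ≈ 1.484591e-02.
By linearity: E[X] = C(152, 3)·p³ ≈ 573800 · 1.484591e-02 ≈ 8518.5855.
Since α = 2/3 < 1, p = c/n^{2/3} ≫ 1/n is above the triangle threshold p ~ 1/n. Asymptotically E[X] ~ (c³/6)·n^{3(1−α)} = (7³/6)·n^{1} → ∞; triangles are abundant w.h.p.

E[X] ≈ 8518.5855; in regime p = Θ(1/n^{2/3}) E[X] diverges (above the triangle threshold p ~ 1/n).


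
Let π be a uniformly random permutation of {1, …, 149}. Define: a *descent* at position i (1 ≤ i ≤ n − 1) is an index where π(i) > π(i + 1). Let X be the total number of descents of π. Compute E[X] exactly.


Write X = Σ X_I over i = 1, …, 148, with X_I the indicator of one descent.
There are 148 indicators.
For each fixed i, the pair (π(i), π(i+1)) is a uniformly random ordered pair of distinct values from {1, …, 149}; by symmetry P[π(i) > π(i+1)] = 1/2.
By linearity: E[X] = 148 · (1/2) = (149 − 1) · (1/2) = 74 ≈ 74.0000.

E[X] = 74 = 74.0000.


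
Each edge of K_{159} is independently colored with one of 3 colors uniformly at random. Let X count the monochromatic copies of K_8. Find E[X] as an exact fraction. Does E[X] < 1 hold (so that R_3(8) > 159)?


E[X] = C(159, 8) · 3^{1 − 28} = 8471208603429 · 3^{−27} = 8471208603429/7625597484987.
As a reduced fraction: E[X] = 941245400381/847288609443 ≈ 1.1109.
Is E[X] < 1? NO.
Since E[X] ≥ 1, the first-moment bound is inconclusive at n = 159; it does NOT by itself certify R_3(8) > 159.

E[X] = 941245400381/847288609443 ≈ 1.1109; E[X] ≥ 1; first-moment method inconclusive here.


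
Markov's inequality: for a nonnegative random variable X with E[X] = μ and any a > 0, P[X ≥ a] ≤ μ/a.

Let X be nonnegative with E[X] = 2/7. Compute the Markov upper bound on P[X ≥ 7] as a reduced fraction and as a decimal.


μ = E[X] = 2/7, a = 7.
Markov: P[X ≥ 7] ≤ μ/a = (2/7)/7 = 2/49.
Numerically: ≈ 0.04082.
(Since a = 7 > μ = 0.28571, the bound 2/49 is < 1 and informative.)

P[X ≥ 7] ≤ 2/49 ≈ 0.04082.


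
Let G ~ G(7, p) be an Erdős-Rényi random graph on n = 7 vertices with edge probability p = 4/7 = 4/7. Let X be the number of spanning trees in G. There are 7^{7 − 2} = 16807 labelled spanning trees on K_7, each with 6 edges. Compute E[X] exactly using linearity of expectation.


K_7 has 7^{7 − 2} = 16807 labelled spanning trees.
For each such spanning tree H, let X_H = 1 if all 6 edges of H are present in G. Then P[X_H = 1] = p^{6} = (4/7)^{6} = 4096/117649.
Summing the indicators: E[X] = Σ_H E[X_H] = 16807 · p^{6} = 16807 · 4096/117649 = 4096/7.
Numerically: E[X] ≈ 585.14.

E[X] = 16807 · (4/7)^{6} = 4096/7 ≈ 585.14.


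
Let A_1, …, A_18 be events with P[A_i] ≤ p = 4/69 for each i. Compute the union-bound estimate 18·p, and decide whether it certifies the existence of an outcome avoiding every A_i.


Union bound: P[∪_{i=1}^{18} A_i] ≤ Σ_i P[A_i] ≤ 18·p = 18·(4/69) = 24/23.
Numerically: 24/23 ≈ 1.043478.
Is 24/23 < 1? NO.
Since the bound 24/23 is ≥ 1, the union bound is uninformative here; it does NOT by itself certify existence.

18·p = 24/23 ≈ 1.043478; existence NOT certified by the union bound.


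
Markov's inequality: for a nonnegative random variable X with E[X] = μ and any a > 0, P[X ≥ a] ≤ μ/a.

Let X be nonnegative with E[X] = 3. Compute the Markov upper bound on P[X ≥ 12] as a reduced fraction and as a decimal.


μ = E[X] = 3, a = 12.
Markov: P[X ≥ 12] ≤ μ/a = (3)/12 = 1/4.
Numerically: ≈ 0.250000.
(Since a = 12 > μ = 3.000000, the bound 1/4 is < 1 and informative.)

P[X ≥ 12] ≤ 1/4 ≈ 0.250000.


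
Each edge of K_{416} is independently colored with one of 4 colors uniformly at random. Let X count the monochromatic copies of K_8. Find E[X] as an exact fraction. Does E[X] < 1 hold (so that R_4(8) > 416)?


E[X] = C(416, 8) · 4^{1 − 28} = 20788229335792620 · 4^{−27} = 20788229335792620/18014398509481984.
As a reduced fraction: E[X] = 5197057333948155/4503599627370496 ≈ 1.153979.
Is E[X] < 1? NO.
Since E[X] ≥ 1, the first-moment bound is inconclusive at n = 416; it does NOT by itself certify R_4(8) > 416.

E[X] = 5197057333948155/4503599627370496 ≈ 1.153979; E[X] ≥ 1; first-moment method inconclusive here.


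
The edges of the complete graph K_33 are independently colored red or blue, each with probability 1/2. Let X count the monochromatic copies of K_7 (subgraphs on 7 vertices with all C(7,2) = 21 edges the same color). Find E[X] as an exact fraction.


Let X = Σ_S X_S over the C(33, 7) = 4272048 subsets S of size 7, where X_S = 1 if the K_7 on S is monochromatic.
For a fixed S, the K_7 on S has C(7, 2) = 21 edges. P[all 21 edges red] = (1/2)^21, and likewise for blue, so P[monochromatic] = 2·(1/2)^21 = 2^{1 − 21} = 1/1048576.
Summing: E[X] = C(33, 7) · 2^{1 − 21} = 4272048 · 1/1048576 = 267003/65536.
Numerically: E[X] ≈ 4.074.

E[X] = C(33,7)·2^(1−C(7,2)) = 267003/65536 ≈ 4.074.


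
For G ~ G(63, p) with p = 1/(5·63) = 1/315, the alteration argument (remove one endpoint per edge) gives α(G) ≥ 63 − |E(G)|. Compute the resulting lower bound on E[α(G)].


E[|E(G)|] = C(63, 2)·p = 1953 · (1/315) = 31/5.
E[α(G)] ≥ n − E[|E(G)|] = 63 − 31/5 = 284/5.
Numerically: ≈ 56.80000.
(This is only a lower bound; the true E[α(G)] may be larger.)

E[α(G)] ≥ 284/5 ≈ 56.80000.


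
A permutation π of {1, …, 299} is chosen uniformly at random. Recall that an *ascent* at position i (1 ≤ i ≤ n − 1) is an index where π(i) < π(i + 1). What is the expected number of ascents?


Write X = Σ X_I over i = 1, …, 298, with X_I the indicator of one ascent.
There are 298 indicators.
For each fixed i, the pair (π(i), π(i+1)) is a uniformly random ordered pair of distinct values from {1, …, 299}; by symmetry P[π(i) < π(i+1)] = 1/2.
By linearity: E[X] = 298 · (1/2) = (299 − 1) · (1/2) = 149 ≈ 149.0000.

E[X] = 149 = 149.0000.


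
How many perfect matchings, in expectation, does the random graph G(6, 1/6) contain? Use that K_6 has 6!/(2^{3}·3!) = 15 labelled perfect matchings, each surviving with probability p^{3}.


K_6 has 6!/(2^{3}·3!) = 15 labelled perfect matchings.
For each such perfect matching H, let X_H = 1 if all 3 edges of H are present in G. Then P[X_H = 1] = p^{3} = (1/6)^{3} = 1/216.
By linearity of expectation: E[X] = Σ_H E[X_H] = 15 · p^{3} = 15 · 1/216 = 5/72.
Numerically: E[X] ≈ 0.069444.

E[X] = 15 · (1/6)^{3} = 5/72 ≈ 0.069444.
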